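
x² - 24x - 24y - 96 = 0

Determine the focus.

Only x is squared. Complete the square in x: (x - 12)² = 24(y + 10).
Vertex (12, -10); 4p = 24 so p = 6. Opens up.
Focus is p units from the vertex along the axis: (h, k + p).

(12, -4)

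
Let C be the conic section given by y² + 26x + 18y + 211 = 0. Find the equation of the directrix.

Only y is squared. Complete the square in y: (y + 9)² = -26(x + 5).
Vertex (-5, -9); 4p = -26 so p = -13/2. Opens left.
Directrix is the vertical line x = h − p = -5 − (-13/2) = 3/2.

x = 3/2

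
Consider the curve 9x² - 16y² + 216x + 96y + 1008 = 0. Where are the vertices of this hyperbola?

(-16, 3) and (-8, 3)

Collect terms: 9(x² + 24x) -16(y² - 6y) = -1008
Completing the square gives 9(x + 12)² -16(y - 3)² = -1008 + 1296 - 144 = 144.
Dividing both sides by 144: (x + 12)²/16 - (y - 3)²/9 = 1
Hyperbola, center (-12, 3), transverse axis horizontal; a² = 16, b² = 9.
a = 4. Vertices at (h ± a, k).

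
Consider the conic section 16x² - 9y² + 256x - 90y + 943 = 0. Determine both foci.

Rearranging, 16(x² + 16x) -9(y² + 10y) = -943.
Complete the square in x and y: 16(x + 8)² -9(y + 5)² = -943 + 1024 - 225 = -144
Divide through by -144 to get (y + 5)²/16 - (x + 8)²/9 = 1.
Hyperbola, center (-8, -5), transverse axis vertical; a² = 16, b² = 9.
c² = a² + b² = 16 + 9 = 25, so c = 5.
Foci lie on the vertical axis through the center: (h, k ± c).

(-8, -10) and (-8, 0)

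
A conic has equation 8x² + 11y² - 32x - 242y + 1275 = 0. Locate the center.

(2, 11)

Collect terms: 8(x² - 4x) + 11(y² - 22y) = -1275
8(x - 2)² + 11(y - 11)² = -1275 + 32 + 1331 = 88
Divide by 88: (x - 2)²/11 + (y - 11)²/8 = 1
Ellipse with center (2, 11).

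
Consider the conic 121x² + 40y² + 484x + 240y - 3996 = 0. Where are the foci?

(-2, -12) and (-2, 6)

Group: 121(x² + 4x) + 40(y² + 6y) = 3996
Complete the square in x and y: 121(x + 2)² + 40(y + 3)² = 3996 + 484 + 360 = 4840
Dividing both sides by 4840: (x + 2)²/40 + (y + 3)²/121 = 1
Ellipse, center (-2, -3), major axis vertical; a² = 121, b² = 40.
c² = a² - b² = 121 - 40 = 81, so c = 9.
Foci lie on the vertical axis through the center: (h, k ± c).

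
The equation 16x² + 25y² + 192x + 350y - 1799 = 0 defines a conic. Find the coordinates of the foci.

(-15, -7) and (3, -7)

16(x² + 12x) + 25(y² + 14y) = 1799
16(x + 6)² + 25(y + 7)² = 1799 + 576 + 1225 = 3600
Divide by 3600: (x + 6)²/225 + (y + 7)²/144 = 1
Ellipse, center (-6, -7), major axis horizontal; a² = 225, b² = 144.
c² = a² - b² = 225 - 144 = 81, so c = 9.
Foci lie on the horizontal axis through the center: (h ± c, k).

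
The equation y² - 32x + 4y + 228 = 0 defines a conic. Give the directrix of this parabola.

x = -1

Only y is squared. Complete the square in y: (y + 2)² = 32(x - 7).
Vertex (7, -2); 4p = 32 so p = 8. Opens right.
Directrix is the vertical line x = h − p = 7 − (8) = -1.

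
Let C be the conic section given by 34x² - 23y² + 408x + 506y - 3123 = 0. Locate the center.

Group the x- and y-terms: 34(x² + 12x) -23(y² - 22y) = 3123
Complete the square in x and y: 34(x + 6)² -23(y - 11)² = 3123 + 1224 - 2783 = 1564
Dividing both sides by 1564: (x + 6)²/46 - (y - 11)²/68 = 1
Hyperbola with center (-6, 11).

(-6, 11)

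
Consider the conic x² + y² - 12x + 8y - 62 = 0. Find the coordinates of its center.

(6, -4)

Rearranging, (x² - 12x) + (y² + 8y) = 62.
(x - 6)² + (y + 4)² = 62 + 36 + 16 = 114
So (x - 6)² + (y + 4)² = 114.
Circle centered at (6, -4) with r² = 114.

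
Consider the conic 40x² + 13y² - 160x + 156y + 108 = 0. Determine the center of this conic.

(2, -6)

40(x² - 4x) + 13(y² + 12y) = -108
Completing the square gives 40(x - 2)² + 13(y + 6)² = -108 + 160 + 468 = 520.
Divide through by 520 to get (x - 2)²/13 + (y + 6)²/40 = 1.
Ellipse with center (2, -6).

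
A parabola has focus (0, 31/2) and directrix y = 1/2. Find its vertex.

The vertex is the midpoint between the focus and the directrix along the axis of symmetry.
Axis is vertical (directrix is horizontal). Vertex y-coordinate = (31/2 + 1/2)/2 = 8; x-coordinate = 0.

(0, 8)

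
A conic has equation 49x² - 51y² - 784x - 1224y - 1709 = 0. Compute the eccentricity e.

Group: 49(x² - 16x) -51(y² + 24y) = 1709
Complete the square: 49(x - 8)² -51(y + 12)² = 1709 + 3136 - 7344 = -2499
Divide through by -2499 to get (y + 12)²/49 - (x - 8)²/51 = 1.
Hyperbola, center (8, -12), transverse axis vertical; a² = 49, b² = 51.
c² = a² + b² = 100, so c = 10.
e = c/a = 10/7.

e = 10/7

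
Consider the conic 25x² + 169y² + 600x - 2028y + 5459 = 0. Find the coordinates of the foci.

(-24, 6) and (0, 6)

Group the x- and y-terms: 25(x² + 24x) + 169(y² - 12y) = -5459
Complete the square in x and y: 25(x + 12)² + 169(y - 6)² = -5459 + 3600 + 6084 = 4225
Dividing both sides by 4225: (x + 12)²/169 + (y - 6)²/25 = 1
Ellipse, center (-12, 6), major axis horizontal; a² = 169, b² = 25.
c² = a² - b² = 169 - 25 = 144, so c = 12.
Foci lie on the horizontal axis through the center: (h ± c, k).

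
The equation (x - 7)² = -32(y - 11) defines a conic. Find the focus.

Vertex (7, 11); 4p = -32 so p = -8. Opens down.
Focus is p units from the vertex along the axis: (h, k + p).

(7, 3)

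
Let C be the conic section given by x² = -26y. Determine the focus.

Vertex (0, 0); 4p = -26 so p = -13/2. Opens down.
Focus is p units from the vertex along the axis: (h, k + p).

(0, -13/2)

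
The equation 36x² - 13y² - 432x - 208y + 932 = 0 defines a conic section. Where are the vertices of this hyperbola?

(6, -14) and (6, -2)

Group the x- and y-terms: 36(x² - 12x) -13(y² + 16y) = -932
Completing the square gives 36(x - 6)² -13(y + 8)² = -932 + 1296 - 832 = -468.
Divide through by -468 to get (y + 8)²/36 - (x - 6)²/13 = 1.
Hyperbola, center (6, -8), transverse axis vertical; a² = 36, b² = 13.
a = 6. Vertices at (h, k ± a).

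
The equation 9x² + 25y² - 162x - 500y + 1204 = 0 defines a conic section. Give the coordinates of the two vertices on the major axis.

Rearranging, 9(x² - 18x) + 25(y² - 20y) = -1204.
Completing the square gives 9(x - 9)² + 25(y - 10)² = -1204 + 729 + 2500 = 2025.
Dividing both sides by 2025: (x - 9)²/225 + (y - 10)²/81 = 1
Ellipse, center (9, 10), major axis horizontal; a² = 225, b² = 81.
a = 15. Vertices at (h ± a, k).

(-6, 10) and (24, 10)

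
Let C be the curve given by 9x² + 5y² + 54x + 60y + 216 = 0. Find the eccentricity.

e = 2/3

Group: 9(x² + 6x) + 5(y² + 12y) = -216
Complete the square: 9(x + 3)² + 5(y + 6)² = -216 + 81 + 180 = 45
Divide through by 45 to get (x + 3)²/5 + (y + 6)²/9 = 1.
Ellipse, center (-3, -6), major axis vertical; a² = 9, b² = 5.
c² = a² - b² = 4, so c = 2.
e = c/a = 2/3.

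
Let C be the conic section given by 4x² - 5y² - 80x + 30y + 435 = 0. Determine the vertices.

(10, -1) and (10, 7)

Group the x- and y-terms: 4(x² - 20x) -5(y² - 6y) = -435
Complete the square in x and y: 4(x - 10)² -5(y - 3)² = -435 + 400 - 45 = -80
Divide by -80: (y - 3)²/16 - (x - 10)²/20 = 1
Hyperbola, center (10, 3), transverse axis vertical; a² = 16, b² = 20.
a = 4. Vertices at (h, k ± a).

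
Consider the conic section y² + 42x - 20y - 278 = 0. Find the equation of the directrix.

Only y is squared. Complete the square in y: (y - 10)² = -42(x - 9).
Vertex (9, 10); 4p = -42 so p = -21/2. Opens left.
Directrix is the vertical line x = h − p = 9 − (-21/2) = 39/2.

x = 39/2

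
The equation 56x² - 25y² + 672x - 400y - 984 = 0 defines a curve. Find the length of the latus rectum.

112/5

Group the x- and y-terms: 56(x² + 12x) -25(y² + 16y) = 984
56(x + 6)² -25(y + 8)² = 984 + 2016 - 1600 = 1400
Dividing both sides by 1400: (x + 6)²/25 - (y + 8)²/56 = 1
Hyperbola, center (-6, -8), transverse axis horizontal; a² = 25, b² = 56.
Latus rectum length = 2b²/a = 2·56/5 = 112/5.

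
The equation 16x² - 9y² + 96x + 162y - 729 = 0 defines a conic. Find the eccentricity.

Collect terms: 16(x² + 6x) -9(y² - 18y) = 729
Complete the square: 16(x + 3)² -9(y - 9)² = 729 + 144 - 729 = 144
Divide through by 144 to get (x + 3)²/9 - (y - 9)²/16 = 1.
Hyperbola, center (-3, 9), transverse axis horizontal; a² = 9, b² = 16.
c² = a² + b² = 25, so c = 5.
e = c/a = 5/3.

e = 5/3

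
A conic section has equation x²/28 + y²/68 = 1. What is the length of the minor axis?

Center (0, 0). The larger denominator 68 sits under the y-term, so the major axis is vertical; a² = 68, b² = 28.
b² = 28 so b = 2√7; the minor axis has length 2b = 4√7.

4√7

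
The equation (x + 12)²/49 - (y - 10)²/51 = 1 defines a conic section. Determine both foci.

(-22, 10) and (-2, 10)

Center (-12, 10). The positive term is the x-term, so the transverse axis is horizontal; a² = 49, b² = 51.
c² = a² + b² = 49 + 51 = 100, so c = 10.
Foci lie on the horizontal axis through the center: (h ± c, k).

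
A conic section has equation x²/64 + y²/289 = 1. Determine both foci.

Center (0, 0). The larger denominator 289 sits under the y-term, so the major axis is vertical; a² = 289, b² = 64.
c² = a² - b² = 289 - 64 = 225, so c = 15.
Foci lie on the vertical axis through the center: (h, k ± c).

(0, -15) and (0, 15)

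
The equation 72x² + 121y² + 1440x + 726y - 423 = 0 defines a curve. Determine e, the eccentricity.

Collect terms: 72(x² + 20x) + 121(y² + 6y) = 423
Completing the square gives 72(x + 10)² + 121(y + 3)² = 423 + 7200 + 1089 = 8712.
Divide by 8712: (x + 10)²/121 + (y + 3)²/72 = 1
Ellipse, center (-10, -3), major axis horizontal; a² = 121, b² = 72.
c² = a² - b² = 49, so c = 7.
e = c/a = 7/11.

e = 7/11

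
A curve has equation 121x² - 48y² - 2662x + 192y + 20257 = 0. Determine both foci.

Group the x- and y-terms: 121(x² - 22x) -48(y² - 4y) = -20257
Completing the square gives 121(x - 11)² -48(y - 2)² = -20257 + 14641 - 192 = -5808.
Divide by -5808: (y - 2)²/121 - (x - 11)²/48 = 1
Hyperbola, center (11, 2), transverse axis vertical; a² = 121, b² = 48.
c² = a² + b² = 121 + 48 = 169, so c = 13.
Foci lie on the vertical axis through the center: (h, k ± c).

(11, -11) and (11, 15)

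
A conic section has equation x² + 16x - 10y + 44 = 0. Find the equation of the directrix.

y = -9/2

Only x is squared. Complete the square in x: (x + 8)² = 10(y + 2).
Vertex (-8, -2); 4p = 10 so p = 5/2. Opens up.
Directrix is the horizontal line y = k − p = -2 − (5/2) = -9/2.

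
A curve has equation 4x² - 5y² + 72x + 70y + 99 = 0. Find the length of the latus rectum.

5

4(x² + 18x) -5(y² - 14y) = -99
4(x + 9)² -5(y - 7)² = -99 + 324 - 245 = -20
Divide by -20: (y - 7)²/4 - (x + 9)²/5 = 1
Hyperbola, center (-9, 7), transverse axis vertical; a² = 4, b² = 5.
Latus rectum length = 2b²/a = 2·5/2 = 5.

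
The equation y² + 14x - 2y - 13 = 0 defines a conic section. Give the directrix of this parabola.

Only y is squared. Complete the square in y: (y - 1)² = -14(x - 1).
Vertex (1, 1); 4p = -14 so p = -7/2. Opens left.
Directrix is the vertical line x = h − p = 1 − (-7/2) = 9/2.

x = 9/2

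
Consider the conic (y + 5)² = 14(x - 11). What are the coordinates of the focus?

(29/2, -5)

Vertex (11, -5); 4p = 14 so p = 7/2. Opens right.
Focus is p units from the vertex along the axis: (h + p, k).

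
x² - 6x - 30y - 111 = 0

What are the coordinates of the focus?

Only x is squared. Complete the square in x: (x - 3)² = 30(y + 4).
Vertex (3, -4); 4p = 30 so p = 15/2. Opens up.
Focus is p units from the vertex along the axis: (h, k + p).

(3, 7/2)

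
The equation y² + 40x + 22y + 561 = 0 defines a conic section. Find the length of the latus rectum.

40

Only y is squared. Complete the square in y: (y + 11)² = -40(x + 11).
Vertex (-11, -11); 4p = -40 so p = -10. Opens left.
Latus rectum length = |4p| = 40.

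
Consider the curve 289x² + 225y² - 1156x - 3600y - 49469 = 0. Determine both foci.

(2, 0) and (2, 16)

Group the x- and y-terms: 289(x² - 4x) + 225(y² - 16y) = 49469
289(x - 2)² + 225(y - 8)² = 49469 + 1156 + 14400 = 65025
Divide by 65025: (x - 2)²/225 + (y - 8)²/289 = 1
Ellipse, center (2, 8), major axis vertical; a² = 289, b² = 225.
c² = a² - b² = 289 - 225 = 64, so c = 8.
Foci lie on the vertical axis through the center: (h, k ± c).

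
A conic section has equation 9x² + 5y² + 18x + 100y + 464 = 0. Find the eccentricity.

e = 2/3

Group the x- and y-terms: 9(x² + 2x) + 5(y² + 20y) = -464
Complete the square: 9(x + 1)² + 5(y + 10)² = -464 + 9 + 500 = 45
Divide by 45: (x + 1)²/5 + (y + 10)²/9 = 1
Ellipse, center (-1, -10), major axis vertical; a² = 9, b² = 5.
c² = a² - b² = 4, so c = 2.
e = c/a = 2/3.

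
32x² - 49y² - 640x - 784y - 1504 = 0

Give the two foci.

Group the x- and y-terms: 32(x² - 20x) -49(y² + 16y) = 1504
Completing the square gives 32(x - 10)² -49(y + 8)² = 1504 + 3200 - 3136 = 1568.
Dividing both sides by 1568: (x - 10)²/49 - (y + 8)²/32 = 1
Hyperbola, center (10, -8), transverse axis horizontal; a² = 49, b² = 32.
c² = a² + b² = 49 + 32 = 81, so c = 9.
Foci lie on the horizontal axis through the center: (h ± c, k).

(1, -8) and (19, -8)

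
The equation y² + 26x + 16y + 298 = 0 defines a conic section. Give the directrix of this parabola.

Only y is squared. Complete the square in y: (y + 8)² = -26(x + 9).
Vertex (-9, -8); 4p = -26 so p = -13/2. Opens left.
Directrix is the vertical line x = h − p = -9 − (-13/2) = -5/2.

x = -5/2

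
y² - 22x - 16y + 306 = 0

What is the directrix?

x = 11/2

Only y is squared. Complete the square in y: (y - 8)² = 22(x - 11).
Vertex (11, 8); 4p = 22 so p = 11/2. Opens right.
Directrix is the vertical line x = h − p = 11 − (11/2) = 11/2.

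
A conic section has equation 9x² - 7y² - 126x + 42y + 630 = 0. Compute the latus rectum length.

Collect terms: 9(x² - 14x) -7(y² - 6y) = -630
9(x - 7)² -7(y - 3)² = -630 + 441 - 63 = -252
Dividing both sides by -252: (y - 3)²/36 - (x - 7)²/28 = 1
Hyperbola, center (7, 3), transverse axis vertical; a² = 36, b² = 28.
Latus rectum length = 2b²/a = 2·28/6 = 28/3.

28/3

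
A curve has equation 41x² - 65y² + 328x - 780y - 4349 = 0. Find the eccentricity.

e = √6890/65

Rearranging, 41(x² + 8x) -65(y² + 12y) = 4349.
Complete the square in x and y: 41(x + 4)² -65(y + 6)² = 4349 + 656 - 2340 = 2665
Divide through by 2665 to get (x + 4)²/65 - (y + 6)²/41 = 1.
Hyperbola, center (-4, -6), transverse axis horizontal; a² = 65, b² = 41.
c² = a² + b² = 106, so c = √106.
e = c/a = √106/√65 = √6890/65.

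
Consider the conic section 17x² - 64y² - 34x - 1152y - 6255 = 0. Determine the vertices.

(-7, -9) and (9, -9)

Rearranging, 17(x² - 2x) -64(y² + 18y) = 6255.
Complete the square in x and y: 17(x - 1)² -64(y + 9)² = 6255 + 17 - 5184 = 1088
Divide by 1088: (x - 1)²/64 - (y + 9)²/17 = 1
Hyperbola, center (1, -9), transverse axis horizontal; a² = 64, b² = 17.
a = 8. Vertices at (h ± a, k).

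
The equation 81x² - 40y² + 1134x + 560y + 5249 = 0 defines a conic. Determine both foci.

Collect terms: 81(x² + 14x) -40(y² - 14y) = -5249
Complete the square: 81(x + 7)² -40(y - 7)² = -5249 + 3969 - 1960 = -3240
Divide through by -3240 to get (y - 7)²/81 - (x + 7)²/40 = 1.
Hyperbola, center (-7, 7), transverse axis vertical; a² = 81, b² = 40.
c² = a² + b² = 81 + 40 = 121, so c = 11.
Foci lie on the vertical axis through the center: (h, k ± c).

(-7, -4) and (-7, 18)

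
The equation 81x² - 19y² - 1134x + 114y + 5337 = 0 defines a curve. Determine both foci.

Collect terms: 81(x² - 14x) -19(y² - 6y) = -5337
Complete the square: 81(x - 7)² -19(y - 3)² = -5337 + 3969 - 171 = -1539
Divide through by -1539 to get (y - 3)²/81 - (x - 7)²/19 = 1.
Hyperbola, center (7, 3), transverse axis vertical; a² = 81, b² = 19.
c² = a² + b² = 81 + 19 = 100, so c = 10.
Foci lie on the vertical axis through the center: (h, k ± c).

(7, -7) and (7, 13)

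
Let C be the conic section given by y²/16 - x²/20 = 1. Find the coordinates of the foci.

Center (0, 0). The positive term is the y-term, so the transverse axis is vertical; a² = 16, b² = 20.
c² = a² + b² = 16 + 20 = 36, so c = 6.
Foci lie on the vertical axis through the center: (h, k ± c).

(0, -6) and (0, 6)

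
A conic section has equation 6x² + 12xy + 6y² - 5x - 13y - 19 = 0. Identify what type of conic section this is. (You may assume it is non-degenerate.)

parabola

A = 6, B = 12, C = 6.
Discriminant B² − 4AC = 12² − 4·6·6 = 0.
B² − 4AC = 0 ⇒ parabola.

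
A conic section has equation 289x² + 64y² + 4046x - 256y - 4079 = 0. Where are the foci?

(-7, -13) and (-7, 17)

Rearranging, 289(x² + 14x) + 64(y² - 4y) = 4079.
Complete the square in x and y: 289(x + 7)² + 64(y - 2)² = 4079 + 14161 + 256 = 18496
Divide by 18496: (x + 7)²/64 + (y - 2)²/289 = 1
Ellipse, center (-7, 2), major axis vertical; a² = 289, b² = 64.
c² = a² - b² = 289 - 64 = 225, so c = 15.
Foci lie on the vertical axis through the center: (h, k ± c).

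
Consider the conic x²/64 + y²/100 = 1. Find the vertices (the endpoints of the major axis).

Center (0, 0). The larger denominator 100 sits under the y-term, so the major axis is vertical; a² = 100, b² = 64.
a = 10. Vertices at (h, k ± a).

(0, -10) and (0, 10)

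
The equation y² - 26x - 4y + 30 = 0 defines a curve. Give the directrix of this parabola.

x = -11/2

Only y is squared. Complete the square in y: (y - 2)² = 26(x - 1).
Vertex (1, 2); 4p = 26 so p = 13/2. Opens right.
Directrix is the vertical line x = h − p = 1 − (13/2) = -11/2.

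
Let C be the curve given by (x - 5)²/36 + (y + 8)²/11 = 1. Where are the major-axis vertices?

Center (5, -8). The larger denominator 36 sits under the x-term, so the major axis is horizontal; a² = 36, b² = 11.
a = 6. Vertices at (h ± a, k).

(-1, -8) and (11, -8)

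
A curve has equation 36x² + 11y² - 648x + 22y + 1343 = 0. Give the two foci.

Rearranging, 36(x² - 18x) + 11(y² + 2y) = -1343.
Complete the square: 36(x - 9)² + 11(y + 1)² = -1343 + 2916 + 11 = 1584
Dividing both sides by 1584: (x - 9)²/44 + (y + 1)²/144 = 1
Ellipse, center (9, -1), major axis vertical; a² = 144, b² = 44.
c² = a² - b² = 144 - 44 = 100, so c = 10.
Foci lie on the vertical axis through the center: (h, k ± c).

(9, -11) and (9, 9)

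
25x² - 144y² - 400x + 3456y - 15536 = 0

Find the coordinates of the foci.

(8, -1) and (8, 25)

Group the x- and y-terms: 25(x² - 16x) -144(y² - 24y) = 15536
25(x - 8)² -144(y - 12)² = 15536 + 1600 - 20736 = -3600
Divide through by -3600 to get (y - 12)²/25 - (x - 8)²/144 = 1.
Hyperbola, center (8, 12), transverse axis vertical; a² = 25, b² = 144.
c² = a² + b² = 25 + 144 = 169, so c = 13.
Foci lie on the vertical axis through the center: (h, k ± c).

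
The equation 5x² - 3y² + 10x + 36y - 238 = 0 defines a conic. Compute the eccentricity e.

5(x² + 2x) -3(y² - 12y) = 238
Complete the square in x and y: 5(x + 1)² -3(y - 6)² = 238 + 5 - 108 = 135
Divide by 135: (x + 1)²/27 - (y - 6)²/45 = 1
Hyperbola, center (-1, 6), transverse axis horizontal; a² = 27, b² = 45.
c² = a² + b² = 72, so c = 6√2.
e = c/a = 6√2/3√3 = 2√6/3.

e = 2√6/3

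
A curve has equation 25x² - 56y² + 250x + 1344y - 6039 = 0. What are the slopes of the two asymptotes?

5√14/28 and -5√14/28

Rearranging, 25(x² + 10x) -56(y² - 24y) = 6039.
Complete the square: 25(x + 5)² -56(y - 12)² = 6039 + 625 - 8064 = -1400
Dividing both sides by -1400: (y - 12)²/25 - (x + 5)²/56 = 1
Hyperbola, center (-5, 12), transverse axis vertical; a² = 25, b² = 56.
For a vertical hyperbola the asymptotes have slope ±a/b.
Here that is ±5/2√14 = ±5√14/28.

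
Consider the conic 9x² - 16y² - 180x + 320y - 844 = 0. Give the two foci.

(5, 10) and (15, 10)

Group: 9(x² - 20x) -16(y² - 20y) = 844
9(x - 10)² -16(y - 10)² = 844 + 900 - 1600 = 144
Dividing both sides by 144: (x - 10)²/16 - (y - 10)²/9 = 1
Hyperbola, center (10, 10), transverse axis horizontal; a² = 16, b² = 9.
c² = a² + b² = 16 + 9 = 25, so c = 5.
Foci lie on the horizontal axis through the center: (h ± c, k).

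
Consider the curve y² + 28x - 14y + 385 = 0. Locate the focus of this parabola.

Only y is squared. Complete the square in y: (y - 7)² = -28(x + 12).
Vertex (-12, 7); 4p = -28 so p = -7. Opens left.
Focus is p units from the vertex along the axis: (h + p, k).

(-19, 7)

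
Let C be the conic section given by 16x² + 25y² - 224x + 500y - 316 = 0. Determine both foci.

Group: 16(x² - 14x) + 25(y² + 20y) = 316
Complete the square in x and y: 16(x - 7)² + 25(y + 10)² = 316 + 784 + 2500 = 3600
Dividing both sides by 3600: (x - 7)²/225 + (y + 10)²/144 = 1
Ellipse, center (7, -10), major axis horizontal; a² = 225, b² = 144.
c² = a² - b² = 225 - 144 = 81, so c = 9.
Foci lie on the horizontal axis through the center: (h ± c, k).

(-2, -10) and (16, -10)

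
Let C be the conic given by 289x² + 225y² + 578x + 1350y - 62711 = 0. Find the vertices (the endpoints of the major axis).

(-1, -20) and (-1, 14)

289(x² + 2x) + 225(y² + 6y) = 62711
Complete the square: 289(x + 1)² + 225(y + 3)² = 62711 + 289 + 2025 = 65025
Dividing both sides by 65025: (x + 1)²/225 + (y + 3)²/289 = 1
Ellipse, center (-1, -3), major axis vertical; a² = 289, b² = 225.
a = 17. Vertices at (h, k ± a).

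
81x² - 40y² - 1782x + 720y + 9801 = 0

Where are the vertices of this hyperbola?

Group the x- and y-terms: 81(x² - 22x) -40(y² - 18y) = -9801
Completing the square gives 81(x - 11)² -40(y - 9)² = -9801 + 9801 - 3240 = -3240.
Dividing both sides by -3240: (y - 9)²/81 - (x - 11)²/40 = 1
Hyperbola, center (11, 9), transverse axis vertical; a² = 81, b² = 40.
a = 9. Vertices at (h, k ± a).

(11, 0) and (11, 18)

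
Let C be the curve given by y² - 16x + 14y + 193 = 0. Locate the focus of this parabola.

(13, -7)

Only y is squared. Complete the square in y: (y + 7)² = 16(x - 9).
Vertex (9, -7); 4p = 16 so p = 4. Opens right.
Focus is p units from the vertex along the axis: (h + p, k).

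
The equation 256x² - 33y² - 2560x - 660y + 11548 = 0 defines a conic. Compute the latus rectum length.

33/8

256(x² - 10x) -33(y² + 20y) = -11548
Complete the square in x and y: 256(x - 5)² -33(y + 10)² = -11548 + 6400 - 3300 = -8448
Divide by -8448: (y + 10)²/256 - (x - 5)²/33 = 1
Hyperbola, center (5, -10), transverse axis vertical; a² = 256, b² = 33.
Latus rectum length = 2b²/a = 2·33/16 = 33/8.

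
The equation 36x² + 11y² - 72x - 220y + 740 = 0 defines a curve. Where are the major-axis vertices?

(1, 4) and (1, 16)

Group the x- and y-terms: 36(x² - 2x) + 11(y² - 20y) = -740
Complete the square in x and y: 36(x - 1)² + 11(y - 10)² = -740 + 36 + 1100 = 396
Dividing both sides by 396: (x - 1)²/11 + (y - 10)²/36 = 1
Ellipse, center (1, 10), major axis vertical; a² = 36, b² = 11.
a = 6. Vertices at (h, k ± a).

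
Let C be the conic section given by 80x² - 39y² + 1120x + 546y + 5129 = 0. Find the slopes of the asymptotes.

4√195/39 and -4√195/39

Group: 80(x² + 14x) -39(y² - 14y) = -5129
80(x + 7)² -39(y - 7)² = -5129 + 3920 - 1911 = -3120
Divide by -3120: (y - 7)²/80 - (x + 7)²/39 = 1
Hyperbola, center (-7, 7), transverse axis vertical; a² = 80, b² = 39.
For a vertical hyperbola the asymptotes have slope ±a/b.
Here that is ±4√5/√39 = ±4√195/39.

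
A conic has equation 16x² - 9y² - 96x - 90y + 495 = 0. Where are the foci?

Rearranging, 16(x² - 6x) -9(y² + 10y) = -495.
Completing the square gives 16(x - 3)² -9(y + 5)² = -495 + 144 - 225 = -576.
Divide through by -576 to get (y + 5)²/64 - (x - 3)²/36 = 1.
Hyperbola, center (3, -5), transverse axis vertical; a² = 64, b² = 36.
c² = a² + b² = 64 + 36 = 100, so c = 10.
Foci lie on the vertical axis through the center: (h, k ± c).

(3, -15) and (3, 5)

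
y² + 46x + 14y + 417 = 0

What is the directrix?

Only y is squared. Complete the square in y: (y + 7)² = -46(x + 8).
Vertex (-8, -7); 4p = -46 so p = -23/2. Opens left.
Directrix is the vertical line x = h − p = -8 − (-23/2) = 7/2.

x = 7/2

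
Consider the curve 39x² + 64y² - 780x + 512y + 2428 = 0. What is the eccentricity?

Group the x- and y-terms: 39(x² - 20x) + 64(y² + 8y) = -2428
Completing the square gives 39(x - 10)² + 64(y + 4)² = -2428 + 3900 + 1024 = 2496.
Divide by 2496: (x - 10)²/64 + (y + 4)²/39 = 1
Ellipse, center (10, -4), major axis horizontal; a² = 64, b² = 39.
c² = a² - b² = 25, so c = 5.
e = c/a = 5/8.

e = 5/8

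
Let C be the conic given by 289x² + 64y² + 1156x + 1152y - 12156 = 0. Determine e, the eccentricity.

Group: 289(x² + 4x) + 64(y² + 18y) = 12156
Completing the square gives 289(x + 2)² + 64(y + 9)² = 12156 + 1156 + 5184 = 18496.
Divide through by 18496 to get (x + 2)²/64 + (y + 9)²/289 = 1.
Ellipse, center (-2, -9), major axis vertical; a² = 289, b² = 64.
c² = a² - b² = 225, so c = 15.
e = c/a = 15/17.

e = 15/17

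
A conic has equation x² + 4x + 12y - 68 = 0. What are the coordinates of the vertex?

Only x is squared. Complete the square in x: (x + 2)² = -12(y - 6).
Vertex (-2, 6); 4p = -12 so p = -3. Opens down.

(-2, 6)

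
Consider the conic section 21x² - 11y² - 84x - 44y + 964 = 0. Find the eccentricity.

e = 4√42/21

Collect terms: 21(x² - 4x) -11(y² + 4y) = -964
Completing the square gives 21(x - 2)² -11(y + 2)² = -964 + 84 - 44 = -924.
Divide through by -924 to get (y + 2)²/84 - (x - 2)²/44 = 1.
Hyperbola, center (2, -2), transverse axis vertical; a² = 84, b² = 44.
c² = a² + b² = 128, so c = 8√2.
e = c/a = 8√2/2√21 = 4√42/21.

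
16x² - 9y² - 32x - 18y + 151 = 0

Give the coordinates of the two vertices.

Collect terms: 16(x² - 2x) -9(y² + 2y) = -151
Complete the square: 16(x - 1)² -9(y + 1)² = -151 + 16 - 9 = -144
Divide by -144: (y + 1)²/16 - (x - 1)²/9 = 1
Hyperbola, center (1, -1), transverse axis vertical; a² = 16, b² = 9.
a = 4. Vertices at (h, k ± a).

(1, -5) and (1, 3)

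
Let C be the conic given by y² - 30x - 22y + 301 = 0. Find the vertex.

Only y is squared. Complete the square in y: (y - 11)² = 30(x - 6).
Vertex (6, 11); 4p = 30 so p = 15/2. Opens right.

(6, 11)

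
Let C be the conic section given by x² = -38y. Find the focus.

Vertex (0, 0); 4p = -38 so p = -19/2. Opens down.
Focus is p units from the vertex along the axis: (h, k + p).

(0, -19/2)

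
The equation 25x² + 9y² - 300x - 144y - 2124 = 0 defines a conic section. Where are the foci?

(6, -8) and (6, 24)

Group: 25(x² - 12x) + 9(y² - 16y) = 2124
Complete the square: 25(x - 6)² + 9(y - 8)² = 2124 + 900 + 576 = 3600
Divide through by 3600 to get (x - 6)²/144 + (y - 8)²/400 = 1.
Ellipse, center (6, 8), major axis vertical; a² = 400, b² = 144.
c² = a² - b² = 400 - 144 = 256, so c = 16.
Foci lie on the vertical axis through the center: (h, k ± c).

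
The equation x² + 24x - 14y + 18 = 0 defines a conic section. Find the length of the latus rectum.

14

Only x is squared. Complete the square in x: (x + 12)² = 14(y + 9).
Vertex (-12, -9); 4p = 14 so p = 7/2. Opens up.
Latus rectum length = |4p| = 14.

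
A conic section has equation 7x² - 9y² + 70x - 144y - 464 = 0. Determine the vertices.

Collect terms: 7(x² + 10x) -9(y² + 16y) = 464
Complete the square: 7(x + 5)² -9(y + 8)² = 464 + 175 - 576 = 63
Divide through by 63 to get (x + 5)²/9 - (y + 8)²/7 = 1.
Hyperbola, center (-5, -8), transverse axis horizontal; a² = 9, b² = 7.
a = 3. Vertices at (h ± a, k).

(-8, -8) and (-2, -8)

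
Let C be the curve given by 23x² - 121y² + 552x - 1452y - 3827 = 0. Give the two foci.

(-24, -6) and (0, -6)

Rearranging, 23(x² + 24x) -121(y² + 12y) = 3827.
Complete the square in x and y: 23(x + 12)² -121(y + 6)² = 3827 + 3312 - 4356 = 2783
Divide through by 2783 to get (x + 12)²/121 - (y + 6)²/23 = 1.
Hyperbola, center (-12, -6), transverse axis horizontal; a² = 121, b² = 23.
c² = a² + b² = 121 + 23 = 144, so c = 12.
Foci lie on the horizontal axis through the center: (h ± c, k).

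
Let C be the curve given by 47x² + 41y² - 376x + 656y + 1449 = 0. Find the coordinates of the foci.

(4, -8 - √6) and (4, -8 + √6)

Group the x- and y-terms: 47(x² - 8x) + 41(y² + 16y) = -1449
Complete the square in x and y: 47(x - 4)² + 41(y + 8)² = -1449 + 752 + 2624 = 1927
Divide by 1927: (x - 4)²/41 + (y + 8)²/47 = 1
Ellipse, center (4, -8), major axis vertical; a² = 47, b² = 41.
c² = a² - b² = 47 - 41 = 6, so c = √6.
Foci lie on the vertical axis through the center: (h, k ± c).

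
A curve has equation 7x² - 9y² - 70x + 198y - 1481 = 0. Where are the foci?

Rearranging, 7(x² - 10x) -9(y² - 22y) = 1481.
7(x - 5)² -9(y - 11)² = 1481 + 175 - 1089 = 567
Divide through by 567 to get (x - 5)²/81 - (y - 11)²/63 = 1.
Hyperbola, center (5, 11), transverse axis horizontal; a² = 81, b² = 63.
c² = a² + b² = 81 + 63 = 144, so c = 12.
Foci lie on the horizontal axis through the center: (h ± c, k).

(-7, 11) and (17, 11)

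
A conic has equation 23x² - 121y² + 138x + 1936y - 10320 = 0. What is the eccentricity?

e = 12/11

Collect terms: 23(x² + 6x) -121(y² - 16y) = 10320
23(x + 3)² -121(y - 8)² = 10320 + 207 - 7744 = 2783
Dividing both sides by 2783: (x + 3)²/121 - (y - 8)²/23 = 1
Hyperbola, center (-3, 8), transverse axis horizontal; a² = 121, b² = 23.
c² = a² + b² = 144, so c = 12.
e = c/a = 12/11.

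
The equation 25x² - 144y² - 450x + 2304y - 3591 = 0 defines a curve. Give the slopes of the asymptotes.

Group the x- and y-terms: 25(x² - 18x) -144(y² - 16y) = 3591
Completing the square gives 25(x - 9)² -144(y - 8)² = 3591 + 2025 - 9216 = -3600.
Divide through by -3600 to get (y - 8)²/25 - (x - 9)²/144 = 1.
Hyperbola, center (9, 8), transverse axis vertical; a² = 25, b² = 144.
For a vertical hyperbola the asymptotes have slope ±a/b.
Here that is ±5/12.

5/12 and -5/12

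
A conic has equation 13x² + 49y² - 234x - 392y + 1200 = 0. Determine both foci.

Rearranging, 13(x² - 18x) + 49(y² - 8y) = -1200.
Completing the square gives 13(x - 9)² + 49(y - 4)² = -1200 + 1053 + 784 = 637.
Dividing both sides by 637: (x - 9)²/49 + (y - 4)²/13 = 1
Ellipse, center (9, 4), major axis horizontal; a² = 49, b² = 13.
c² = a² - b² = 49 - 13 = 36, so c = 6.
Foci lie on the horizontal axis through the center: (h ± c, k).

(3, 4) and (15, 4)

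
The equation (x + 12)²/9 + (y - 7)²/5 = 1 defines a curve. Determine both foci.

Center (-12, 7). The larger denominator 9 sits under the x-term, so the major axis is horizontal; a² = 9, b² = 5.
c² = a² - b² = 9 - 5 = 4, so c = 2.
Foci lie on the horizontal axis through the center: (h ± c, k).

(-14, 7) and (-10, 7)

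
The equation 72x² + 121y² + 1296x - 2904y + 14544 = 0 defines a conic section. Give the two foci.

(-16, 12) and (-2, 12)

Rearranging, 72(x² + 18x) + 121(y² - 24y) = -14544.
Completing the square gives 72(x + 9)² + 121(y - 12)² = -14544 + 5832 + 17424 = 8712.
Dividing both sides by 8712: (x + 9)²/121 + (y - 12)²/72 = 1
Ellipse, center (-9, 12), major axis horizontal; a² = 121, b² = 72.
c² = a² - b² = 121 - 72 = 49, so c = 7.
Foci lie on the horizontal axis through the center: (h ± c, k).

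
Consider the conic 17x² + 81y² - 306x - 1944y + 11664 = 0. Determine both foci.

(1, 12) and (17, 12)

Group the x- and y-terms: 17(x² - 18x) + 81(y² - 24y) = -11664
Complete the square: 17(x - 9)² + 81(y - 12)² = -11664 + 1377 + 11664 = 1377
Divide through by 1377 to get (x - 9)²/81 + (y - 12)²/17 = 1.
Ellipse, center (9, 12), major axis horizontal; a² = 81, b² = 17.
c² = a² - b² = 81 - 17 = 64, so c = 8.
Foci lie on the horizontal axis through the center: (h ± c, k).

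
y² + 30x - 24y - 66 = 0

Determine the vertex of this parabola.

(7, 12)

Only y is squared. Complete the square in y: (y - 12)² = -30(x - 7).
Vertex (7, 12); 4p = -30 so p = -15/2. Opens left.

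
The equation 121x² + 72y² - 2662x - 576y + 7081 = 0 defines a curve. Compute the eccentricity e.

Collect terms: 121(x² - 22x) + 72(y² - 8y) = -7081
121(x - 11)² + 72(y - 4)² = -7081 + 14641 + 1152 = 8712
Divide by 8712: (x - 11)²/72 + (y - 4)²/121 = 1
Ellipse, center (11, 4), major axis vertical; a² = 121, b² = 72.
c² = a² - b² = 49, so c = 7.
e = c/a = 7/11.

e = 7/11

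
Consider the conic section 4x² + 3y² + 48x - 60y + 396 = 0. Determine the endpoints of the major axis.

Group the x- and y-terms: 4(x² + 12x) + 3(y² - 20y) = -396
Complete the square in x and y: 4(x + 6)² + 3(y - 10)² = -396 + 144 + 300 = 48
Divide through by 48 to get (x + 6)²/12 + (y - 10)²/16 = 1.
Ellipse, center (-6, 10), major axis vertical; a² = 16, b² = 12.
a = 4. Vertices at (h, k ± a).

(-6, 6) and (-6, 14)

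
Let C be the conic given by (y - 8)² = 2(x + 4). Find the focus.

(-7/2, 8)

Vertex (-4, 8); 4p = 2 so p = 1/2. Opens right.
Focus is p units from the vertex along the axis: (h + p, k).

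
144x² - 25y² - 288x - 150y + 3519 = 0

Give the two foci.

Group the x- and y-terms: 144(x² - 2x) -25(y² + 6y) = -3519
Complete the square in x and y: 144(x - 1)² -25(y + 3)² = -3519 + 144 - 225 = -3600
Dividing both sides by -3600: (y + 3)²/144 - (x - 1)²/25 = 1
Hyperbola, center (1, -3), transverse axis vertical; a² = 144, b² = 25.
c² = a² + b² = 144 + 25 = 169, so c = 13.
Foci lie on the vertical axis through the center: (h, k ± c).

(1, -16) and (1, 10)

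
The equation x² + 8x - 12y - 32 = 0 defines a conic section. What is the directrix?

Only x is squared. Complete the square in x: (x + 4)² = 12(y + 4).
Vertex (-4, -4); 4p = 12 so p = 3. Opens up.
Directrix is the horizontal line y = k − p = -4 − (3) = -7.

y = -7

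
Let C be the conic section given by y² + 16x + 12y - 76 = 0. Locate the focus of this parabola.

(3, -6)

Only y is squared. Complete the square in y: (y + 6)² = -16(x - 7).
Vertex (7, -6); 4p = -16 so p = -4. Opens left.
Focus is p units from the vertex along the axis: (h + p, k).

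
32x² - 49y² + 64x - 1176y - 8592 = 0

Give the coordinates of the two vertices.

Group the x- and y-terms: 32(x² + 2x) -49(y² + 24y) = 8592
32(x + 1)² -49(y + 12)² = 8592 + 32 - 7056 = 1568
Dividing both sides by 1568: (x + 1)²/49 - (y + 12)²/32 = 1
Hyperbola, center (-1, -12), transverse axis horizontal; a² = 49, b² = 32.
a = 7. Vertices at (h ± a, k).

(-8, -12) and (6, -12)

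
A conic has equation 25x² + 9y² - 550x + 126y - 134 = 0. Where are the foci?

(11, -23) and (11, 9)

Group: 25(x² - 22x) + 9(y² + 14y) = 134
25(x - 11)² + 9(y + 7)² = 134 + 3025 + 441 = 3600
Divide through by 3600 to get (x - 11)²/144 + (y + 7)²/400 = 1.
Ellipse, center (11, -7), major axis vertical; a² = 400, b² = 144.
c² = a² - b² = 400 - 144 = 256, so c = 16.
Foci lie on the vertical axis through the center: (h, k ± c).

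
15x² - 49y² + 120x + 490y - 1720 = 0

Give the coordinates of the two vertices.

Collect terms: 15(x² + 8x) -49(y² - 10y) = 1720
Complete the square in x and y: 15(x + 4)² -49(y - 5)² = 1720 + 240 - 1225 = 735
Divide through by 735 to get (x + 4)²/49 - (y - 5)²/15 = 1.
Hyperbola, center (-4, 5), transverse axis horizontal; a² = 49, b² = 15.
a = 7. Vertices at (h ± a, k).

(-11, 5) and (3, 5)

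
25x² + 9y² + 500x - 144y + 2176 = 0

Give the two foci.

(-10, 0) and (-10, 16)

Collect terms: 25(x² + 20x) + 9(y² - 16y) = -2176
Complete the square in x and y: 25(x + 10)² + 9(y - 8)² = -2176 + 2500 + 576 = 900
Divide by 900: (x + 10)²/36 + (y - 8)²/100 = 1
Ellipse, center (-10, 8), major axis vertical; a² = 100, b² = 36.
c² = a² - b² = 100 - 36 = 64, so c = 8.
Foci lie on the vertical axis through the center: (h, k ± c).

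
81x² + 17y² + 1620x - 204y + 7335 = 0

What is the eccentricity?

Collect terms: 81(x² + 20x) + 17(y² - 12y) = -7335
81(x + 10)² + 17(y - 6)² = -7335 + 8100 + 612 = 1377
Divide through by 1377 to get (x + 10)²/17 + (y - 6)²/81 = 1.
Ellipse, center (-10, 6), major axis vertical; a² = 81, b² = 17.
c² = a² - b² = 64, so c = 8.
e = c/a = 8/9.

e = 8/9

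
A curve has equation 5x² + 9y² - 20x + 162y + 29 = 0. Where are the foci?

(-6, -9) and (10, -9)

Collect terms: 5(x² - 4x) + 9(y² + 18y) = -29
Complete the square in x and y: 5(x - 2)² + 9(y + 9)² = -29 + 20 + 729 = 720
Divide by 720: (x - 2)²/144 + (y + 9)²/80 = 1
Ellipse, center (2, -9), major axis horizontal; a² = 144, b² = 80.
c² = a² - b² = 144 - 80 = 64, so c = 8.
Foci lie on the horizontal axis through the center: (h ± c, k).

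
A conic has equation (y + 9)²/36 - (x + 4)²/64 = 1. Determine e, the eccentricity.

Center (-4, -9). The positive term is the y-term, so the transverse axis is vertical; a² = 36, b² = 64.
c² = a² + b² = 100, so c = 10.
e = c/a = 10/6 = 5/3.

e = 5/3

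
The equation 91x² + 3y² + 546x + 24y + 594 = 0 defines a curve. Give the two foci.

Collect terms: 91(x² + 6x) + 3(y² + 8y) = -594
91(x + 3)² + 3(y + 4)² = -594 + 819 + 48 = 273
Divide by 273: (x + 3)²/3 + (y + 4)²/91 = 1
Ellipse, center (-3, -4), major axis vertical; a² = 91, b² = 3.
c² = a² - b² = 91 - 3 = 88, so c = 2√22.
Foci lie on the vertical axis through the center: (h, k ± c).

(-3, -4 - 2√22) and (-3, -4 + 2√22)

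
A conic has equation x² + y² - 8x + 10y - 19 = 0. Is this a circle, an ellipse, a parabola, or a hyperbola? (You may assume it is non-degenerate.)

No xy term. Coefficients of x² and y² are A = 1, C = 1.
A = C (same sign) ⇒ circle.

circle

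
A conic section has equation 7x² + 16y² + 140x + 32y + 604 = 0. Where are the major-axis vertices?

7(x² + 20x) + 16(y² + 2y) = -604
Complete the square in x and y: 7(x + 10)² + 16(y + 1)² = -604 + 700 + 16 = 112
Dividing both sides by 112: (x + 10)²/16 + (y + 1)²/7 = 1
Ellipse, center (-10, -1), major axis horizontal; a² = 16, b² = 7.
a = 4. Vertices at (h ± a, k).

(-14, -1) and (-6, -1)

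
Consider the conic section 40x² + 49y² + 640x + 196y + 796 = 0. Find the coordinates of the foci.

Rearranging, 40(x² + 16x) + 49(y² + 4y) = -796.
Complete the square: 40(x + 8)² + 49(y + 2)² = -796 + 2560 + 196 = 1960
Divide through by 1960 to get (x + 8)²/49 + (y + 2)²/40 = 1.
Ellipse, center (-8, -2), major axis horizontal; a² = 49, b² = 40.
c² = a² - b² = 49 - 40 = 9, so c = 3.
Foci lie on the horizontal axis through the center: (h ± c, k).

(-11, -2) and (-5, -2)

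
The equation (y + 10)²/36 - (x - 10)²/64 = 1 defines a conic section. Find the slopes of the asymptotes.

3/4 and -3/4

Center (10, -10). The positive term is the y-term, so the transverse axis is vertical; a² = 36, b² = 64.
For a vertical hyperbola the asymptotes have slope ±a/b.
Here that is ±6/8 = ±3/4.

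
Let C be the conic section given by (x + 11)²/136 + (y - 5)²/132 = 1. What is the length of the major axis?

Center (-11, 5). The larger denominator 136 sits under the x-term, so the major axis is horizontal; a² = 136, b² = 132.
a² = 136 so a = 2√34; the major axis has length 2a = 4√34.

4√34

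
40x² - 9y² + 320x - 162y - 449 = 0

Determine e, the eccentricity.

Collect terms: 40(x² + 8x) -9(y² + 18y) = 449
Complete the square: 40(x + 4)² -9(y + 9)² = 449 + 640 - 729 = 360
Divide by 360: (x + 4)²/9 - (y + 9)²/40 = 1
Hyperbola, center (-4, -9), transverse axis horizontal; a² = 9, b² = 40.
c² = a² + b² = 49, so c = 7.
e = c/a = 7/3.

e = 7/3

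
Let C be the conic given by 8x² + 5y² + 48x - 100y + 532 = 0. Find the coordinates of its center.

Group the x- and y-terms: 8(x² + 6x) + 5(y² - 20y) = -532
8(x + 3)² + 5(y - 10)² = -532 + 72 + 500 = 40
Divide by 40: (x + 3)²/5 + (y - 10)²/8 = 1
Ellipse with center (-3, 10).

(-3, 10)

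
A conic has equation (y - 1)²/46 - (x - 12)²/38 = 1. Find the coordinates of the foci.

(12, 1 - 2√21) and (12, 1 + 2√21)

Center (12, 1). The positive term is the y-term, so the transverse axis is vertical; a² = 46, b² = 38.
c² = a² + b² = 46 + 38 = 84, so c = 2√21.
Foci lie on the vertical axis through the center: (h, k ± c).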